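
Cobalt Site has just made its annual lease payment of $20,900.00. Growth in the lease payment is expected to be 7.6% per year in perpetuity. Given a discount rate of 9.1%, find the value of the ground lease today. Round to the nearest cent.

$1499226.67

D₁ = D₀ × (1 + g) = $20,900.00 × 1.076 = $22,488.4000
Growing perpetuity: P = D₁ / (r − g) = $22,488.4000 / (0.091 − 0.076) = $1,499,226.67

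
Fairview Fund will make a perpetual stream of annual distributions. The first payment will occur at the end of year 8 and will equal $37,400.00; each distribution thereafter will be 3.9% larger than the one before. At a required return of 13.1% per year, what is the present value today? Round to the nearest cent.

Value at end of year 7: C₁ / (r − g) = $37,400.00 / (0.131 − 0.039) = $406,521.7391
Discount to today: PV = $406,521.7391 / (1 + 0.131)^7 = $406,521.7391 / 2.367218 = $171,729.75

$171729.75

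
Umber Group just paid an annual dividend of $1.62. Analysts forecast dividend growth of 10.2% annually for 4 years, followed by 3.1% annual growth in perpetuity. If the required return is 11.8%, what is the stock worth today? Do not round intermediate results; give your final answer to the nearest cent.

$24.37

D_1 = 1.78524
D_2 = 1.96733
D_3 = 2.16800
D_4 = 2.38914
Terminal value at year 4: TV = D_4×(1+g_2)/(r−g_2) = 2.46320/0.087 = 28.31267
P_0 = D_1/(1+r)^1 + D_2/(1+r)^2 + D_3/(1+r)^3 + D_4/(1+r)^4 + TV/(1+r)^4
    = 1.59682 + 1.57396 + 1.55144 + 1.52923 + 18.12231 = 24.37376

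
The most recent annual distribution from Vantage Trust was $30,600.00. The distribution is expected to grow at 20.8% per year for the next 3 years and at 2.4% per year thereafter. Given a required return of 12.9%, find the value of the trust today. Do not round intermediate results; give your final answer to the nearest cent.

D_1 = 36964.80000
D_2 = 44653.47840
D_3 = 53941.40191
Terminal value at year 3: TV = D_3×(1+g_2)/(r−g_2) = 55235.99555/0.105 = 526057.10050
P_0 = D_1/(1+r)^1 + D_2/(1+r)^2 + D_3/(1+r)^3 + TV/(1+r)^3
    = 32741.18689 + 35032.19997 + 37483.52308 + 365553.59655 = 470810.50650

$470810.51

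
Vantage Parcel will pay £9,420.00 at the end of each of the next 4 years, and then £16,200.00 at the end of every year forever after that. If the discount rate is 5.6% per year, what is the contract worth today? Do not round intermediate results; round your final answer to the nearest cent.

PV of 4-year annuity: £9,420.00 × [1 − (1+0.056)^−4] / 0.056 = 32942.50628
Perpetuity value at year 4: £16,200.00 / 0.056 = 289285.71429
PV of perpetuity: 289285.71429 / (1+0.056)^4 = 232632.99648
Total PV = 32942.50628 + 232632.99648 = 265575.50276

£265575.50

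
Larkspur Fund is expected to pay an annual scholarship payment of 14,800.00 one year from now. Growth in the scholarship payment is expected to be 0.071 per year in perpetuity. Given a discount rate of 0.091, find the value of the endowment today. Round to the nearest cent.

740000.00

Growing perpetuity: P = D₁ / (r − g) = 14,800.0000 / (0.091 − 0.071) = 740,000.00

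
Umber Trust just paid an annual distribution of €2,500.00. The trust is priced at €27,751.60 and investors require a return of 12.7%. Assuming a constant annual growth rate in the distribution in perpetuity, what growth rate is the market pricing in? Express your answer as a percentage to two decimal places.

P = D₀(1+g)/(r−g) ⇒ P(r−g) = D₀(1+g) ⇒ g(P+D₀) = P·r − D₀
g = (P·r − D₀)/(P + D₀) = (€27,751.60×0.127 − €2,500.00) / (€27,751.60 + €2,500.00) = 0.033864

3.39%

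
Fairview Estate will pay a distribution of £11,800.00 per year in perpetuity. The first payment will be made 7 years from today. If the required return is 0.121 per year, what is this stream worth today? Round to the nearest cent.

Value at end of year 6: C / r = £11,800.00 / 0.121 = £97,520.6612
Discount to today: PV = £97,520.6612 / (1 + 0.121)^6 = £97,520.6612 / 1.984420 = £49,143.15

£49143.15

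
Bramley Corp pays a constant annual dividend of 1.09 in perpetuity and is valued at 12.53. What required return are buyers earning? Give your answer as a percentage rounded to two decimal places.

8.70%

P = C/r ⇒ r = C/P = 1.09/12.53 = 0.086991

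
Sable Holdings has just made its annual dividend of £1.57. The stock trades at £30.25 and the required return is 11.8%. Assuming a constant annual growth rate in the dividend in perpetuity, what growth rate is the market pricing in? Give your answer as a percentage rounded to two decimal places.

6.28%

P = D₀(1+g)/(r−g) ⇒ P(r−g) = D₀(1+g) ⇒ g(P+D₀) = P·r − D₀
g = (P·r − D₀)/(P + D₀) = (£30.25×0.118 − £1.57) / (£30.25 + £1.57) = 0.062838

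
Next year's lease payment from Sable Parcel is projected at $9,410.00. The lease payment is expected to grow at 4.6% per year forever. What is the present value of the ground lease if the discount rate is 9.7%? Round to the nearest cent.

$184509.80

Growing perpetuity: P = D₁ / (r − g) = $9,410.0000 / (0.097 − 0.046) = $184,509.80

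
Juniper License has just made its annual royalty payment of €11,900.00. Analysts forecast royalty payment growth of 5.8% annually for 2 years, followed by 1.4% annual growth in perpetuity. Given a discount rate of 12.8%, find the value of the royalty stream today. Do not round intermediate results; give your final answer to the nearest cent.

€114748.31

D_1 = 12590.20000
D_2 = 13320.43160
Terminal value at year 2: TV = D_2×(1+g_2)/(r−g_2) = 13506.91764/0.114 = 118481.73371
P_0 = D_1/(1+r)^1 + D_2/(1+r)^2 + TV/(1+r)^2
    = 11161.52482 + 10468.87701 + 93117.90600 = 114748.30783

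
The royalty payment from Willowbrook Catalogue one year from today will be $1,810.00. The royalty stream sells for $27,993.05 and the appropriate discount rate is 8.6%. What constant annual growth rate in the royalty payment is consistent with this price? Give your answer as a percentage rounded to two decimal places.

2.13%

P = D₁/(r−g) ⇒ g = r − D₁/P = 0.086 − $1,810.00/$27,993.05 = 0.021341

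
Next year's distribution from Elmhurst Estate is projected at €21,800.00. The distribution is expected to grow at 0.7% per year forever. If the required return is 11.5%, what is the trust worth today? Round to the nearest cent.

€201851.85

Growing perpetuity: P = D₁ / (r − g) = €21,800.0000 / (0.115 − 0.007) = €201,851.85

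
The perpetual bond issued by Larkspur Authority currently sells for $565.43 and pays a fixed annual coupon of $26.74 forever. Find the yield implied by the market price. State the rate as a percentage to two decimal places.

4.73%

P = C/r ⇒ r = C/P = $26.74/$565.43 = 0.047291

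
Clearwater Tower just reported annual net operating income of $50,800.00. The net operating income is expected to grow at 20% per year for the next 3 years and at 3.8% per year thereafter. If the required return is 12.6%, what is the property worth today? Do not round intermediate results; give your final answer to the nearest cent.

$898605.41

D_1 = 60960.00000
D_2 = 73152.00000
D_3 = 87782.40000
Terminal value at year 3: TV = D_3×(1+g_2)/(r−g_2) = 91118.13120/0.088 = 1035433.30909
P_0 = D_1/(1+r)^1 + D_2/(1+r)^2 + D_3/(1+r)^3 + TV/(1+r)^3
    = 54138.54352 + 57696.49398 + 61488.27067 + 725282.10177 = 898605.40994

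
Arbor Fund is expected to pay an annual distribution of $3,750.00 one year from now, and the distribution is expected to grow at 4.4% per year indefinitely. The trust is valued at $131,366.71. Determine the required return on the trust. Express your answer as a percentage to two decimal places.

P = D₁/(r − g) ⇒ r = D₁/P + g = $3,750.0000/$131,366.71 + 0.044 = 0.028546 + 0.044 = 0.072546

7.25%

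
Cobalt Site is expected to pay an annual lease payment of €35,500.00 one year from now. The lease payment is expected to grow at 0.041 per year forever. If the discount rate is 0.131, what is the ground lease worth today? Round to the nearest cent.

Growing perpetuity: P = D₁ / (r − g) = €35,500.0000 / (0.131 − 0.041) = €394,444.44

€394444.44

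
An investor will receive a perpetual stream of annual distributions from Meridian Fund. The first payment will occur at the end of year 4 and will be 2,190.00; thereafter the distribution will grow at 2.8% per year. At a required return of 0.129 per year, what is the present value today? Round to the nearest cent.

Value at end of year 3: C₁ / (r − g) = 2,190.00 / (0.129 − 0.028) = 21,683.1683
Discount to today: PV = 21,683.1683 / (1 + 0.129)^3 = 21,683.1683 / 1.439070 = 15,067.49

15067.49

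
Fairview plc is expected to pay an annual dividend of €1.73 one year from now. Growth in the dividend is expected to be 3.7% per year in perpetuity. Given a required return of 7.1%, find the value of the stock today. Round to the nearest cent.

Growing perpetuity: P = D₁ / (r − g) = €1.7300 / (0.071 − 0.037) = €50.88

€50.88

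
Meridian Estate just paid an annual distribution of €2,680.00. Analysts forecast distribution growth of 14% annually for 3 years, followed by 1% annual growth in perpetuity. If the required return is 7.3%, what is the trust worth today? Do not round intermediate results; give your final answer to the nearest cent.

€60613.06

D_1 = 3055.20000
D_2 = 3482.92800
D_3 = 3970.53792
Terminal value at year 3: TV = D_3×(1+g_2)/(r−g_2) = 4010.24330/0.063 = 63654.65554
P_0 = D_1/(1+r)^1 + D_2/(1+r)^2 + D_3/(1+r)^3 + TV/(1+r)^3
    = 2847.34390 + 3025.13704 + 3214.03189 + 51526.54307 = 60613.05589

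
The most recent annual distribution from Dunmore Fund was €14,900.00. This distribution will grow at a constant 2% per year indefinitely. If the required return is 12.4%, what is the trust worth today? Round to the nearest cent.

D₁ = D₀ × (1 + g) = €14,900.00 × 1.02 = €15,198.0000
Growing perpetuity: P = D₁ / (r − g) = €15,198.0000 / (0.124 − 0.02) = €146,134.62

€146134.62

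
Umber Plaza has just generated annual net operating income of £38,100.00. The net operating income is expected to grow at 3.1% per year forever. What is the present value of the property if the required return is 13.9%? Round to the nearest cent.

D₁ = D₀ × (1 + g) = £38,100.00 × 1.031 = £39,281.1000
Growing perpetuity: P = D₁ / (r − g) = £39,281.1000 / (0.139 − 0.031) = £363,713.89

£363713.89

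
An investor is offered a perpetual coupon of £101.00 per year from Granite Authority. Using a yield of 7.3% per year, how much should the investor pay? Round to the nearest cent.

Level perpetuity: PV = C / r = £101.00 / 0.073 = £1,383.56

£1383.56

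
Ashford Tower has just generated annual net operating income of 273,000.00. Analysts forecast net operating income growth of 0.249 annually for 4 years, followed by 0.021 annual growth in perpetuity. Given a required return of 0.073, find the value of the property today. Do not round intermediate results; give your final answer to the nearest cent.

D_1 = 340977.00000
D_2 = 425880.27300
D_3 = 531924.46098
D_4 = 664373.65176
Terminal value at year 4: TV = D_4×(1+g_2)/(r−g_2) = 678325.49845/0.052 = 13044721.12399
P_0 = D_1/(1+r)^1 + D_2/(1+r)^2 + D_3/(1+r)^3 + D_4/(1+r)^4 + TV/(1+r)^4
    = 317779.12395 + 369903.19275 + 430576.96900 + 501202.82785 + 9840924.75451 = 11460386.86806

11460386.87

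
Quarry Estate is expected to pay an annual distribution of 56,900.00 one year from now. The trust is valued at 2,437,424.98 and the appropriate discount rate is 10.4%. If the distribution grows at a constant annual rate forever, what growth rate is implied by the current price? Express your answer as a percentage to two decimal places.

P = D₁/(r−g) ⇒ g = r − D₁/P = 0.104 − 56,900.00/2,437,424.98 = 0.080656

8.07%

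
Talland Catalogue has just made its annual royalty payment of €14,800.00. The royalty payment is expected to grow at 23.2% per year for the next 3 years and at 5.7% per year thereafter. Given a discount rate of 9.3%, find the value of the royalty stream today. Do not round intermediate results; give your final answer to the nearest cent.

€678989.49

D_1 = 18233.60000
D_2 = 22463.79520
D_3 = 27675.39569
Terminal value at year 3: TV = D_3×(1+g_2)/(r−g_2) = 29252.89324/0.036 = 812580.36779
P_0 = D_1/(1+r)^1 + D_2/(1+r)^2 + D_3/(1+r)^3 + TV/(1+r)^3
    = 16682.15919 + 18803.67807 + 21194.99669 + 622308.65274 = 678989.48669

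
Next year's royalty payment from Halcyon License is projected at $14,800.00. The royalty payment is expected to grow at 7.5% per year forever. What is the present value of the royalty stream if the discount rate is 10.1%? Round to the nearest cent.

$569230.77

Growing perpetuity: P = D₁ / (r − g) = $14,800.0000 / (0.101 − 0.075) = $569,230.77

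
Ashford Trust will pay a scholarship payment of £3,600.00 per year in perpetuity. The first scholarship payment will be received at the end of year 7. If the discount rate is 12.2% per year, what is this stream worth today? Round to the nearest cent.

£14790.59

Value at end of year 6: C / r = £3,600.00 / 0.122 = £29,508.1967
Discount to today: PV = £29,508.1967 / (1 + 0.122)^6 = £29,508.1967 / 1.995065 = £14,790.59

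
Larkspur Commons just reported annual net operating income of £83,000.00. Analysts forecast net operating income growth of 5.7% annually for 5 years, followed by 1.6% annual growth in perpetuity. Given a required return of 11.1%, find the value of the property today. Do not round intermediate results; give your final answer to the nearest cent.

£1050183.53

D_1 = 87731.00000
D_2 = 92731.66700
D_3 = 98017.37202
D_4 = 103604.36222
D_5 = 109509.81087
Terminal value at year 5: TV = D_5×(1+g_2)/(r−g_2) = 111261.96784/0.095 = 1171178.60889
P_0 = D_1/(1+r)^1 + D_2/(1+r)^2 + D_3/(1+r)^3 + D_4/(1+r)^4 + D_5/(1+r)^5 + TV/(1+r)^5
    = 78965.79658 + 75127.67505 + 71476.10489 + 68002.01878 + 64696.79015 + 691915.14515 = 1050183.53061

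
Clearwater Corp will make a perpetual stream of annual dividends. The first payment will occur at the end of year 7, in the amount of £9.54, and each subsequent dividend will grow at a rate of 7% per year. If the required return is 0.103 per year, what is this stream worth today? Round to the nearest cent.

£160.54

Value at end of year 6: C₁ / (r − g) = £9.54 / (0.103 − 0.07) = £289.0909
Discount to today: PV = £289.0909 / (1 + 0.103)^6 = £289.0909 / 1.800749 = £160.54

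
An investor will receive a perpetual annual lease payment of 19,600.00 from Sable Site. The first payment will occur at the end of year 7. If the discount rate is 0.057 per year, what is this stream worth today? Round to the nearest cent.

Value at end of year 6: C / r = 19,600.00 / 0.057 = 343,859.6491
Discount to today: PV = 343,859.6491 / (1 + 0.057)^6 = 343,859.6491 / 1.394601 = 246,564.92

246564.92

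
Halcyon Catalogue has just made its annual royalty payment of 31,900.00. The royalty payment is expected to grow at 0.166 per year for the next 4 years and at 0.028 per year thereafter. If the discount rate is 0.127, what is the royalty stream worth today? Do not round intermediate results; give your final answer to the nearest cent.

D_1 = 37195.40000
D_2 = 43369.83640
D_3 = 50569.22924
D_4 = 58963.72130
Terminal value at year 4: TV = D_4×(1+g_2)/(r−g_2) = 60614.70549/0.099 = 612269.75245
P_0 = D_1/(1+r)^1 + D_2/(1+r)^2 + D_3/(1+r)^3 + D_4/(1+r)^4 + TV/(1+r)^4
    = 33003.90417 + 34146.00911 + 35327.63675 + 36550.15479 + 379530.90027 = 518558.60509

518558.61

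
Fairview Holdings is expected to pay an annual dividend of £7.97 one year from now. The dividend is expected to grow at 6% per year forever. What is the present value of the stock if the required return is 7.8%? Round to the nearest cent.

£442.78

Growing perpetuity: P = D₁ / (r − g) = £7.9700 / (0.078 − 0.06) = £442.78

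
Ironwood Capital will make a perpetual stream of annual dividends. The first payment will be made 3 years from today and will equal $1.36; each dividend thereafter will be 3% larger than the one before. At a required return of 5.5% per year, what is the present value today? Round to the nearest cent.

$48.88

Value at end of year 2: C₁ / (r − g) = $1.36 / (0.055 − 0.03) = $54.4000
Discount to today: PV = $54.4000 / (1 + 0.055)^2 = $54.4000 / 1.113025 = $48.88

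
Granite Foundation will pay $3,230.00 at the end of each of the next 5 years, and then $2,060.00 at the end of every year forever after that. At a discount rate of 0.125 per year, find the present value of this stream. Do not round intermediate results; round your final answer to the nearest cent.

$20645.86

PV of 5-year annuity: $3,230.00 × [1 − (1+0.125)^−5] / 0.125 = 11500.63574
Perpetuity value at year 5: $2,060.00 / 0.125 = 16480.00000
PV of perpetuity: 16480.00000 / (1+0.125)^5 = 9145.22922
Total PV = 11500.63574 + 9145.22922 = 20645.86496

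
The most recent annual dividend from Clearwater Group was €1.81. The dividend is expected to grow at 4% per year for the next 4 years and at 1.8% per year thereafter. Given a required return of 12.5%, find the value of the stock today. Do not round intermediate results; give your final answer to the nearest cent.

D_1 = 1.88240
D_2 = 1.95770
D_3 = 2.03600
D_4 = 2.11744
Terminal value at year 4: TV = D_4×(1+g_2)/(r−g_2) = 2.15556/0.107 = 20.14540
P_0 = D_1/(1+r)^1 + D_2/(1+r)^2 + D_3/(1+r)^3 + D_4/(1+r)^4 + TV/(1+r)^4
    = 1.67324 + 1.54682 + 1.42995 + 1.32191 + 12.57668 = 18.54860

€18.55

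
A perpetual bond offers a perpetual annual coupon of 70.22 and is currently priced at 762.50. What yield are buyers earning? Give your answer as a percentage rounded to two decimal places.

9.21%

P = C/r ⇒ r = C/P = 70.22/762.50 = 0.092092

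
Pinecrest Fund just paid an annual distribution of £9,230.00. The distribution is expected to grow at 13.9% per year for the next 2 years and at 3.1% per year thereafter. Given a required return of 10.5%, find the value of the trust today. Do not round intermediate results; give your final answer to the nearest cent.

£155952.46

D_1 = 10512.97000
D_2 = 11974.27283
Terminal value at year 2: TV = D_2×(1+g_2)/(r−g_2) = 12345.47529/0.074 = 166830.74713
P_0 = D_1/(1+r)^1 + D_2/(1+r)^2 + TV/(1+r)^2
    = 9514.00000 + 9806.73846 + 136631.72100 = 155952.45946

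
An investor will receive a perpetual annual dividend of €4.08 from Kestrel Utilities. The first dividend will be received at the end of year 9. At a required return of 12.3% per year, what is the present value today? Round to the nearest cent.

Value at end of year 8: C / r = €4.08 / 0.123 = €33.1707
Discount to today: PV = €33.1707 / (1 + 0.123)^8 = €33.1707 / 2.529520 = €13.11

€13.11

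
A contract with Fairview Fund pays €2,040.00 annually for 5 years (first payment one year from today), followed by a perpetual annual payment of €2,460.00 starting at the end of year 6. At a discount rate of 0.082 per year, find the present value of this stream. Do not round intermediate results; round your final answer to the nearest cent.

€28331.86

PV of 5-year annuity: €2,040.00 × [1 − (1+0.082)^−5] / 0.082 = 8102.37350
Perpetuity value at year 5: €2,460.00 / 0.082 = 30000.00000
PV of perpetuity: 30000.00000 / (1+0.082)^5 = 20229.49078
Total PV = 8102.37350 + 20229.49078 = 28331.86428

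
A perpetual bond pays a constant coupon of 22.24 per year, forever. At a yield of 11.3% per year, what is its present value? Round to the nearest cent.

Level perpetuity: PV = C / r = 22.24 / 0.113 = 196.81

196.81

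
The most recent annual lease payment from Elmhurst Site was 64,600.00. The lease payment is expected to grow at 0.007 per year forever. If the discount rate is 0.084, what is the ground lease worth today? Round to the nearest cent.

D₁ = D₀ × (1 + g) = 64,600.00 × 1.007 = 65,052.2000
Growing perpetuity: P = D₁ / (r − g) = 65,052.2000 / (0.084 − 0.007) = 844,833.77

844833.77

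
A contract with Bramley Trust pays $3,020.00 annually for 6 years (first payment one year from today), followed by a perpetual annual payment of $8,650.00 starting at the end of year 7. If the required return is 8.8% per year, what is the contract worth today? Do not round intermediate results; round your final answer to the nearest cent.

$72888.42

PV of 6-year annuity: $3,020.00 × [1 − (1+0.088)^−6] / 0.088 = 13628.63878
Perpetuity value at year 6: $8,650.00 / 0.088 = 98295.45455
PV of perpetuity: 98295.45455 / (1+0.088)^6 = 59259.78386
Total PV = 13628.63878 + 59259.78386 = 72888.42264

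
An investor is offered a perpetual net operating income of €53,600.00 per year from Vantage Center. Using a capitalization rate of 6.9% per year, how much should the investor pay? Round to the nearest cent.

Level perpetuity: PV = C / r = €53,600.00 / 0.069 = €776,811.59

€776811.59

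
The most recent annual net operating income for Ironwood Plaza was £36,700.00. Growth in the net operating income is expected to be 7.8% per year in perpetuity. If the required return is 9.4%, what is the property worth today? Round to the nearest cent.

£2472662.50

D₁ = D₀ × (1 + g) = £36,700.00 × 1.078 = £39,562.6000
Growing perpetuity: P = D₁ / (r − g) = £39,562.6000 / (0.094 − 0.078) = £2,472,662.50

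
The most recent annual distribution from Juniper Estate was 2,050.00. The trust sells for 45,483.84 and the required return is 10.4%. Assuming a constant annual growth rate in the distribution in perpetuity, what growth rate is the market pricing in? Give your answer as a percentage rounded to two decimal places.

5.64%

P = D₀(1+g)/(r−g) ⇒ P(r−g) = D₀(1+g) ⇒ g(P+D₀) = P·r − D₀
g = (P·r − D₀)/(P + D₀) = (45,483.84×0.104 − 2,050.00) / (45,483.84 + 2,050.00) = 0.056388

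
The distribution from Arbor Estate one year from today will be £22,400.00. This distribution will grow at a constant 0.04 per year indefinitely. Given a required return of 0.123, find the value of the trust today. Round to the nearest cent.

£269879.52

Growing perpetuity: P = D₁ / (r − g) = £22,400.0000 / (0.123 − 0.04) = £269,879.52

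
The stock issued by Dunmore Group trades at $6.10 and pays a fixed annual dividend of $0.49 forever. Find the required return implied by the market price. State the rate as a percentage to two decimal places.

8.03%

P = C/r ⇒ r = C/P = $0.49/$6.10 = 0.080328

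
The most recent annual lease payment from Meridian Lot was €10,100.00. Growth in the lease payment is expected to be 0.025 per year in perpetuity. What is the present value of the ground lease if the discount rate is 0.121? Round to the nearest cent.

D₁ = D₀ × (1 + g) = €10,100.00 × 1.025 = €10,352.5000
Growing perpetuity: P = D₁ / (r − g) = €10,352.5000 / (0.121 − 0.025) = €107,838.54

€107838.54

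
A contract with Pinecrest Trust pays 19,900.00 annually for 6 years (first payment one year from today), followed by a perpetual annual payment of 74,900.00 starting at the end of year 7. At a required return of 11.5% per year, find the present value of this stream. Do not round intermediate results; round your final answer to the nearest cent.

421938.18

PV of 6-year annuity: 19,900.00 × [1 − (1+0.115)^−6] / 0.115 = 82988.85126
Perpetuity value at year 6: 74,900.00 / 0.115 = 651304.34783
PV of perpetuity: 651304.34783 / (1+0.115)^6 = 338949.32474
Total PV = 82988.85126 + 338949.32474 = 421938.17600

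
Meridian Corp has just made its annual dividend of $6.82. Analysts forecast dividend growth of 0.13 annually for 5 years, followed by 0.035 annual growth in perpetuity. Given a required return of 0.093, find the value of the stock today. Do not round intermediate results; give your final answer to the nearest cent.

D_1 = 7.70660
D_2 = 8.70846
D_3 = 9.84056
D_4 = 11.11983
D_5 = 12.56541
Terminal value at year 5: TV = D_5×(1+g_2)/(r−g_2) = 13.00520/0.058 = 224.22754
P_0 = D_1/(1+r)^1 + D_2/(1+r)^2 + D_3/(1+r)^3 + D_4/(1+r)^4 + D_5/(1+r)^5 + TV/(1+r)^5
    = 7.05087 + 7.28955 + 7.53632 + 7.79144 + 8.05519 + 143.74347 = 181.46684

$181.47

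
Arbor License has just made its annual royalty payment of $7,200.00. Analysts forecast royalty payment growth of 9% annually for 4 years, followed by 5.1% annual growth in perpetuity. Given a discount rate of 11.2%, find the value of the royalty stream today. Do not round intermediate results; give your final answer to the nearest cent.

D_1 = 7848.00000
D_2 = 8554.32000
D_3 = 9324.20880
D_4 = 10163.38759
Terminal value at year 4: TV = D_4×(1+g_2)/(r−g_2) = 10681.72036/0.061 = 175110.16982
P_0 = D_1/(1+r)^1 + D_2/(1+r)^2 + D_3/(1+r)^3 + D_4/(1+r)^4 + TV/(1+r)^4
    = 7057.55396 + 6917.92609 + 6781.06065 + 6646.90297 + 114522.86924 = 141926.31290

$141926.31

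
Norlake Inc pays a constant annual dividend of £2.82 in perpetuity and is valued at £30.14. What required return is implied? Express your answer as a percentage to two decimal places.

P = C/r ⇒ r = C/P = £2.82/£30.14 = 0.093563

9.36%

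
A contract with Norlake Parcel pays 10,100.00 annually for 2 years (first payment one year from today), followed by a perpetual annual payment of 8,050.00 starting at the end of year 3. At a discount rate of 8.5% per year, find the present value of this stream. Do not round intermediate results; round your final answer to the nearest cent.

PV of 2-year annuity: 10,100.00 × [1 − (1+0.085)^−2] / 0.085 = 17888.25416
Perpetuity value at year 2: 8,050.00 / 0.085 = 94705.88235
PV of perpetuity: 94705.88235 / (1+0.085)^2 = 80448.41246
Total PV = 17888.25416 + 80448.41246 = 98336.66661

98336.67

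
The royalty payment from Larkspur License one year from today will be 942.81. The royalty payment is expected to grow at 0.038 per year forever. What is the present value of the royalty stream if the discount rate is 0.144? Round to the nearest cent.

8894.43

Growing perpetuity: P = D₁ / (r − g) = 942.8100 / (0.144 − 0.038) = 8,894.43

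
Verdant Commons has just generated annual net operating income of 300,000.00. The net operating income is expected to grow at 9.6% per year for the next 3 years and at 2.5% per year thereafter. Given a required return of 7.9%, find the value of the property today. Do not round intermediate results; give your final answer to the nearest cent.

6896519.50

D_1 = 328800.00000
D_2 = 360364.80000
D_3 = 394959.82080
Terminal value at year 3: TV = D_3×(1+g_2)/(r−g_2) = 404833.81632/0.054 = 7496922.52444
P_0 = D_1/(1+r)^1 + D_2/(1+r)^2 + D_3/(1+r)^3 + TV/(1+r)^3
    = 304726.59870 + 309527.66652 + 314404.37675 + 5967860.85490 = 6896519.49687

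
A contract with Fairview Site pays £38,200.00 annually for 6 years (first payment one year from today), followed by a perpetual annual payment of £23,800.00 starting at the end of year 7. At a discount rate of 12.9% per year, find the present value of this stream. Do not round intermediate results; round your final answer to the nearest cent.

£242221.50

PV of 6-year annuity: £38,200.00 × [1 − (1+0.129)^−6] / 0.129 = 153132.60375
Perpetuity value at year 6: £23,800.00 / 0.129 = 184496.12403
PV of perpetuity: 184496.12403 / (1+0.129)^6 = 89088.89971
Total PV = 153132.60375 + 89088.89971 = 242221.50345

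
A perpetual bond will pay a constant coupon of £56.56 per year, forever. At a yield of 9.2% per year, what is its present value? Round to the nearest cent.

£614.78

Level perpetuity: PV = C / r = £56.56 / 0.092 = £614.78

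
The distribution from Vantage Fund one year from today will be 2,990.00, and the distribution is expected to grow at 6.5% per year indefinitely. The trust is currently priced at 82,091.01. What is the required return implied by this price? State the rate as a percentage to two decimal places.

10.14%

P = D₁/(r − g) ⇒ r = D₁/P + g = 2,990.0000/82,091.01 + 0.065 = 0.036423 + 0.065 = 0.101423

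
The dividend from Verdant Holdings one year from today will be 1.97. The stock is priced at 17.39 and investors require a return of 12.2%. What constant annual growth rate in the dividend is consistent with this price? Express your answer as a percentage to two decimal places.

P = D₁/(r−g) ⇒ g = r − D₁/P = 0.122 − 1.97/17.39 = 0.008717

0.87%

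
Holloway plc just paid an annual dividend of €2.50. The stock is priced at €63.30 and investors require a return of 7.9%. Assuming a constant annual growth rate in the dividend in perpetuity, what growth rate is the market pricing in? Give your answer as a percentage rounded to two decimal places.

3.80%

P = D₀(1+g)/(r−g) ⇒ P(r−g) = D₀(1+g) ⇒ g(P+D₀) = P·r − D₀
g = (P·r − D₀)/(P + D₀) = (€63.30×0.079 − €2.50) / (€63.30 + €2.50) = 0.038005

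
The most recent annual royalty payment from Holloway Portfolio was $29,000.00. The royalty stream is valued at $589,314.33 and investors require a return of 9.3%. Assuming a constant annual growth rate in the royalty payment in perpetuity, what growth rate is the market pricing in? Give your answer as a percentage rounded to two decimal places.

P = D₀(1+g)/(r−g) ⇒ P(r−g) = D₀(1+g) ⇒ g(P+D₀) = P·r − D₀
g = (P·r − D₀)/(P + D₀) = ($589,314.33×0.093 − $29,000.00) / ($589,314.33 + $29,000.00) = 0.041736

4.17%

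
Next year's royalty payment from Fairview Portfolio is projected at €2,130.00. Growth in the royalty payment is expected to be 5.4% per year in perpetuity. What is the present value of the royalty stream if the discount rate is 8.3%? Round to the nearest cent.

Growing perpetuity: P = D₁ / (r − g) = €2,130.0000 / (0.083 − 0.054) = €73,448.28

€73448.28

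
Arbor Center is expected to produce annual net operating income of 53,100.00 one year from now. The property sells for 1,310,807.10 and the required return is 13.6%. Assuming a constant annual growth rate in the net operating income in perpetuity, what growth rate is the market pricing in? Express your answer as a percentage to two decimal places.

9.55%

P = D₁/(r−g) ⇒ g = r − D₁/P = 0.136 − 53,100.00/1,310,807.10 = 0.095491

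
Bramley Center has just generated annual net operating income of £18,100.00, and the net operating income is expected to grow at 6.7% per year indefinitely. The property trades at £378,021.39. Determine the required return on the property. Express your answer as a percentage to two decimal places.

11.81%

D₁ = £18,100.00 × 1.067 = £19,312.7000
P = D₁/(r − g) ⇒ r = D₁/P + g = £19,312.7000/£378,021.39 + 0.067 = 0.051089 + 0.067 = 0.118089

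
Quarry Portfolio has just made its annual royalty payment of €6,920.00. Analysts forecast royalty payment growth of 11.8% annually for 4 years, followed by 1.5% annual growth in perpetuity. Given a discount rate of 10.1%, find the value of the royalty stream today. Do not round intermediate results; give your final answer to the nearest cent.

D_1 = 7736.56000
D_2 = 8649.47408
D_3 = 9670.11202
D_4 = 10811.18524
Terminal value at year 4: TV = D_4×(1+g_2)/(r−g_2) = 10973.35302/0.086 = 127597.12812
P_0 = D_1/(1+r)^1 + D_2/(1+r)^2 + D_3/(1+r)^3 + D_4/(1+r)^4 + TV/(1+r)^4
    = 7026.84832 + 7135.34643 + 7245.51981 + 7357.39432 + 86834.36321 = 115599.47209

€115599.47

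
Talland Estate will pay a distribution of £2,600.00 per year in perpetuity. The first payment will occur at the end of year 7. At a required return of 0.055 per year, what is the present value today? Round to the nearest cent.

Value at end of year 6: C / r = £2,600.00 / 0.055 = £47,272.7273
Discount to today: PV = £47,272.7273 / (1 + 0.055)^6 = £47,272.7273 / 1.378843 = £34,284.35

£34284.35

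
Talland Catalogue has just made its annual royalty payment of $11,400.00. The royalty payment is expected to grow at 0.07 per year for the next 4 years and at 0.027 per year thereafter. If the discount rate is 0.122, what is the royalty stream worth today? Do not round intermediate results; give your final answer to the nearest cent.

D_1 = 12198.00000
D_2 = 13051.86000
D_3 = 13965.49020
D_4 = 14943.07451
Terminal value at year 4: TV = D_4×(1+g_2)/(r−g_2) = 15346.53753/0.095 = 161542.50027
P_0 = D_1/(1+r)^1 + D_2/(1+r)^2 + D_3/(1+r)^3 + D_4/(1+r)^4 + TV/(1+r)^4
    = 10871.65775 + 10367.80196 + 9887.29777 + 9429.06293 + 101933.13297 = 142488.95339

$142488.95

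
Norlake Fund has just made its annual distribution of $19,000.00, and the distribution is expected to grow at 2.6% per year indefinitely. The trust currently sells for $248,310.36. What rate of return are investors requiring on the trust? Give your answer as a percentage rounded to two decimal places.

10.45%

D₁ = $19,000.00 × 1.026 = $19,494.0000
P = D₁/(r − g) ⇒ r = D₁/P + g = $19,494.0000/$248,310.36 + 0.026 = 0.078507 + 0.026 = 0.104507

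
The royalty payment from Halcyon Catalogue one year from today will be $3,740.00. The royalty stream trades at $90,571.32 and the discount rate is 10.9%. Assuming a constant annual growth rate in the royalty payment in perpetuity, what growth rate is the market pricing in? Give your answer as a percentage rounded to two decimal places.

P = D₁/(r−g) ⇒ g = r − D₁/P = 0.109 − $3,740.00/$90,571.32 = 0.067707

6.77%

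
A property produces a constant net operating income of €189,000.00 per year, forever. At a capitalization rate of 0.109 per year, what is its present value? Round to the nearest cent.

Level perpetuity: PV = C / r = €189,000.00 / 0.109 = €1,733,944.95

€1733944.95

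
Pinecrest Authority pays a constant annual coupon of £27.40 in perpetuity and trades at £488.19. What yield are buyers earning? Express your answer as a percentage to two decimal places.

5.61%

P = C/r ⇒ r = C/P = £27.40/£488.19 = 0.056126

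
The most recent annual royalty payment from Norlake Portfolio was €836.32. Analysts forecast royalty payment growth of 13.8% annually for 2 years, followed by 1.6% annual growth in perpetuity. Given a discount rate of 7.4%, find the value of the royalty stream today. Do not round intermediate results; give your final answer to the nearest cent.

D_1 = 951.73216
D_2 = 1083.07120
Terminal value at year 2: TV = D_2×(1+g_2)/(r−g_2) = 1100.40034/0.058 = 18972.41961
P_0 = D_1/(1+r)^1 + D_2/(1+r)^2 + TV/(1+r)^2
    = 886.15657 + 938.96292 + 16448.04019 = 18273.15969

€18273.16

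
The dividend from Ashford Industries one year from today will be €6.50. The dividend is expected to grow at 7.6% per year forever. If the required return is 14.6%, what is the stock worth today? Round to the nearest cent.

€92.86

Growing perpetuity: P = D₁ / (r − g) = €6.5000 / (0.146 − 0.076) = €92.86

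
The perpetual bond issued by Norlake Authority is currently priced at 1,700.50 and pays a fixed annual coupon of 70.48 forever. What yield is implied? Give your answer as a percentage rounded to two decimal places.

4.14%

P = C/r ⇒ r = C/P = 70.48/1,700.50 = 0.041447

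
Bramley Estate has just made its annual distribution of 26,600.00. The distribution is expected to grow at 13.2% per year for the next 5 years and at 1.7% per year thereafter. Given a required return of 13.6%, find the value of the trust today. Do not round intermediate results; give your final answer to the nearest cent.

354956.87

D_1 = 30111.20000
D_2 = 34085.87840
D_3 = 38585.21435
D_4 = 43678.46264
D_5 = 49444.01971
Terminal value at year 5: TV = D_5×(1+g_2)/(r−g_2) = 50284.56805/0.119 = 422559.39535
P_0 = D_1/(1+r)^1 + D_2/(1+r)^2 + D_3/(1+r)^3 + D_4/(1+r)^4 + D_5/(1+r)^5 + TV/(1+r)^5
    = 26506.33803 + 26413.00585 + 26320.00231 + 26227.32625 + 26134.97651 + 223355.21938 = 354956.86832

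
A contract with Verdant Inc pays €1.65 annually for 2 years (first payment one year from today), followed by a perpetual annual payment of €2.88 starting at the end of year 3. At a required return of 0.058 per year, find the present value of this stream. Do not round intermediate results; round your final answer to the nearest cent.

PV of 2-year annuity: €1.65 × [1 − (1+0.058)^−2] / 0.058 = 3.03360
Perpetuity value at year 2: €2.88 / 0.058 = 49.65517
PV of perpetuity: 49.65517 / (1+0.058)^2 = 44.36017
Total PV = 3.03360 + 44.36017 = 47.39376

€47.39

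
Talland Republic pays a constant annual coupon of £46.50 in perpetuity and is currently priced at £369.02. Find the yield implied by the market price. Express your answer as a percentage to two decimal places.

P = C/r ⇒ r = C/P = £46.50/£369.02 = 0.126009

12.60%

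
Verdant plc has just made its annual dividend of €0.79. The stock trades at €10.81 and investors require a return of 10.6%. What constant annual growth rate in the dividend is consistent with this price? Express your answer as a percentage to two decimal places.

3.07%

P = D₀(1+g)/(r−g) ⇒ P(r−g) = D₀(1+g) ⇒ g(P+D₀) = P·r − D₀
g = (P·r − D₀)/(P + D₀) = (€10.81×0.106 − €0.79) / (€10.81 + €0.79) = 0.030678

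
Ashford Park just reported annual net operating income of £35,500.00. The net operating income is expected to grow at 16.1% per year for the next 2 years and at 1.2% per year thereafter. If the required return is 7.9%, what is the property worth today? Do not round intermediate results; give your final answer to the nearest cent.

D_1 = 41215.50000
D_2 = 47851.19550
Terminal value at year 2: TV = D_2×(1+g_2)/(r−g_2) = 48425.40985/0.067 = 722767.31113
P_0 = D_1/(1+r)^1 + D_2/(1+r)^2 + TV/(1+r)^2
    = 38197.86840 + 41100.76479 + 620805.58161 = 700104.21479

£700104.21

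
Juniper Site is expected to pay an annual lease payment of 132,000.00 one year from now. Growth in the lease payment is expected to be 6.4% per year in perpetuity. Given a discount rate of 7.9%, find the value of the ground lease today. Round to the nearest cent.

Growing perpetuity: P = D₁ / (r − g) = 132,000.0000 / (0.079 − 0.064) = 8,800,000.00

8800000.00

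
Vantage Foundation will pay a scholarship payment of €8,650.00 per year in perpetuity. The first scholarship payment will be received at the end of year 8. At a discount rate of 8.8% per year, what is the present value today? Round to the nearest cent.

Value at end of year 7: C / r = €8,650.00 / 0.088 = €98,295.4545
Discount to today: PV = €98,295.4545 / (1 + 0.088)^7 = €98,295.4545 / 1.804689 = €54,466.71

€54466.71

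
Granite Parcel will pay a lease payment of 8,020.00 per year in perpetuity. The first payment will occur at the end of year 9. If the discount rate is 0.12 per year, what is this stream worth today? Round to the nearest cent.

26992.86

Value at end of year 8: C / r = 8,020.00 / 0.12 = 66,833.3333
Discount to today: PV = 66,833.3333 / (1 + 0.12)^8 = 66,833.3333 / 2.475963 = 26,992.86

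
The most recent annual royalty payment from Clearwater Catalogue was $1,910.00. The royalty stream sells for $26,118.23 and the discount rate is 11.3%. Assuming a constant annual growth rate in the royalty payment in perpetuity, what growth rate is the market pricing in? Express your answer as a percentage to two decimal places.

P = D₀(1+g)/(r−g) ⇒ P(r−g) = D₀(1+g) ⇒ g(P+D₀) = P·r − D₀
g = (P·r − D₀)/(P + D₀) = ($26,118.23×0.113 − $1,910.00) / ($26,118.23 + $1,910.00) = 0.037154

3.72%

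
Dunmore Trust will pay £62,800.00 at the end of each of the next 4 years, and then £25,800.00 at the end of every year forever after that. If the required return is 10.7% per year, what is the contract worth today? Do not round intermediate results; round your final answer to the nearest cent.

£356651.14

PV of 4-year annuity: £62,800.00 × [1 − (1+0.107)^−4] / 0.107 = 196088.14674
Perpetuity value at year 4: £25,800.00 / 0.107 = 241121.49533
PV of perpetuity: 241121.49533 / (1+0.107)^4 = 160562.98918
Total PV = 196088.14674 + 160562.98918 = 356651.13592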